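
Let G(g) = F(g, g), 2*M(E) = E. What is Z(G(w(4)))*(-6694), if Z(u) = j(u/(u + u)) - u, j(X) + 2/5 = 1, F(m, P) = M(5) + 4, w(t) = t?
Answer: 197473/5 ≈ 39495.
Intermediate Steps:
M(E) = E/2
F(m, P) = 13/2 (F(m, P) = (½)*5 + 4 = 5/2 + 4 = 13/2)
G(g) = 13/2
j(X) = ⅗ (j(X) = -⅖ + 1 = ⅗)
Z(u) = ⅗ - u
Z(G(w(4)))*(-6694) = (⅗ - 1*13/2)*(-6694) = (⅗ - 13/2)*(-6694) = -59/10*(-6694) = 197473/5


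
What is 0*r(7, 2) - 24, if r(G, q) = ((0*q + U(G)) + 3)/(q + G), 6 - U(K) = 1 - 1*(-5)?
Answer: -24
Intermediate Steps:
U(K) = 0 (U(K) = 6 - (1 - 1*(-5)) = 6 - (1 + 5) = 6 - 1*6 = 6 - 6 = 0)
r(G, q) = 3/(G + q) (r(G, q) = ((0*q + 0) + 3)/(q + G) = ((0 + 0) + 3)/(G + q) = (0 + 3)/(G + q) = 3/(G + q))
0*r(7, 2) - 24 = 0*(3/(7 + 2)) - 24 = 0*(3/9) - 24 = 0*(3*(⅑)) - 24 = 0*(⅓) - 24 = 0 - 24 = -24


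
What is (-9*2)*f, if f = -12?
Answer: 216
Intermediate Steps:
(-9*2)*f = -9*2*(-12) = -18*(-12) = 216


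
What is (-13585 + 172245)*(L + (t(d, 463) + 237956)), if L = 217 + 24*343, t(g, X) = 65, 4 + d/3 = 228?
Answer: 39104930200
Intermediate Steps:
d = 672 (d = -12 + 3*228 = -12 + 684 = 672)
L = 8449 (L = 217 + 8232 = 8449)
(-13585 + 172245)*(L + (t(d, 463) + 237956)) = (-13585 + 172245)*(8449 + (65 + 237956)) = 158660*(8449 + 238021) = 158660*246470 = 39104930200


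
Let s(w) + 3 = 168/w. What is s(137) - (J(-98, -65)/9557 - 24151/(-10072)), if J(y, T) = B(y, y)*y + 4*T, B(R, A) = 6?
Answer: -53841716259/13187360248 ≈ -4.0828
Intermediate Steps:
s(w) = -3 + 168/w
J(y, T) = 4*T + 6*y (J(y, T) = 6*y + 4*T = 4*T + 6*y)
s(137) - (J(-98, -65)/9557 - 24151/(-10072)) = (-3 + 168/137) - ((4*(-65) + 6*(-98))/9557 - 24151/(-10072)) = (-3 + 168*(1/137)) - ((-260 - 588)*(1/9557) - 24151*(-1/10072)) = (-3 + 168/137) - (-848*1/9557 + 24151/10072) = -243/137 - (-848/9557 + 24151/10072) = -243/137 - 1*222270051/96258104 = -243/137 - 222270051/96258104 = -53841716259/13187360248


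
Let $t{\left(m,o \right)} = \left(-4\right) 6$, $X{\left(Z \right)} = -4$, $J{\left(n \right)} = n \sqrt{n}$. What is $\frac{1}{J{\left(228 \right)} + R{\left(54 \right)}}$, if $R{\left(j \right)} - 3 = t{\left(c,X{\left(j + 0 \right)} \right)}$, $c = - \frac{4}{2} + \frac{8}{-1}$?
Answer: $\frac{7}{3950637} + \frac{152 \sqrt{57}}{3950637} \approx 0.00029225$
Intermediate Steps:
$c = -10$ ($c = \left(-4\right) \frac{1}{2} + 8 \left(-1\right) = -2 - 8 = -10$)
$J{\left(n \right)} = n^{\frac{3}{2}}$
$t{\left(m,o \right)} = -24$
$R{\left(j \right)} = -21$ ($R{\left(j \right)} = 3 - 24 = -21$)
$\frac{1}{J{\left(228 \right)} + R{\left(54 \right)}} = \frac{1}{228^{\frac{3}{2}} - 21} = \frac{1}{456 \sqrt{57} - 21} = \frac{1}{-21 + 456 \sqrt{57}}$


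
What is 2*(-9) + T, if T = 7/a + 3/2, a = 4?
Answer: -59/4 ≈ -14.750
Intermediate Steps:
T = 13/4 (T = 7/4 + 3/2 = 13/4 ≈ 3.2500)
2*(-9) + T = 2*(-9) + 13/4 = -18 + 13/4 = -59/4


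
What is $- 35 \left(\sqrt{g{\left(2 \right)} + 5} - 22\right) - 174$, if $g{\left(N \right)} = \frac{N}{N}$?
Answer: $596 - 35 \sqrt{6} \approx 510.27$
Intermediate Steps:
$g{\left(N \right)} = 1$
$- 35 \left(\sqrt{g{\left(2 \right)} + 5} - 22\right) - 174 = - 35 \left(\sqrt{1 + 5} - 22\right) - 174 = - 35 \left(\sqrt{6} - 22\right) - 174 = - 35 \left(-22 + \sqrt{6}\right) - 174 = \left(770 - 35 \sqrt{6}\right) - 174 = 596 - 35 \sqrt{6}$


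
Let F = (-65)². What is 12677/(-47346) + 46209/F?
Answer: 164173153/15387450 ≈ 10.669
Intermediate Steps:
F = 4225
12677/(-47346) + 46209/F = 12677/(-47346) + 46209/4225 = 12677*(-1/47346) + 46209*(1/4225) = -12677/47346 + 46209/4225 = 164173153/15387450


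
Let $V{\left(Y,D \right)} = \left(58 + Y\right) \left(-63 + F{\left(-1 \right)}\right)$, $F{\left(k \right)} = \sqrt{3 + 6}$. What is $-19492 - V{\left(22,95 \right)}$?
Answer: $-14692$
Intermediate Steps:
$F{\left(k \right)} = 3$ ($F{\left(k \right)} = \sqrt{9} = 3$)
$V{\left(Y,D \right)} = -3480 - 60 Y$ ($V{\left(Y,D \right)} = \left(58 + Y\right) \left(-63 + 3\right) = \left(58 + Y\right) \left(-60\right) = -3480 - 60 Y$)
$-19492 - V{\left(22,95 \right)} = -19492 - \left(-3480 - 1320\right) = -19492 - -4800 = -19492 + 4800 = -14692$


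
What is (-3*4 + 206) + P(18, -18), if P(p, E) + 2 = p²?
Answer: 516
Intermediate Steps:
P(p, E) = -2 + p²
(-3*4 + 206) + P(18, -18) = (-3*4 + 206) + (-2 + 18²) = (-12 + 206) + (-2 + 324) = 194 + 322 = 516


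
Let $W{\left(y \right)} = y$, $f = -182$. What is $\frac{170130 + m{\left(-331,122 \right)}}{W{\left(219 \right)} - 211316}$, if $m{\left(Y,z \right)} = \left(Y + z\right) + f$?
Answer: $- \frac{169739}{211097} \approx -0.80408$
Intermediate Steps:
$m{\left(Y,z \right)} = -182 + Y + z$ ($m{\left(Y,z \right)} = \left(Y + z\right) - 182 = -182 + Y + z$)
$\frac{170130 + m{\left(-331,122 \right)}}{W{\left(219 \right)} - 211316} = \frac{170130 - 391}{219 - 211316} = \frac{170130 - 391}{-211097} = 169739 \left(- \frac{1}{211097}\right) = - \frac{169739}{211097}$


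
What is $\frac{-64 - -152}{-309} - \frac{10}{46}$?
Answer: $- \frac{3569}{7107} \approx -0.50218$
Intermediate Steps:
$\frac{-64 - -152}{-309} - \frac{10}{46} = \left(-64 + 152\right) \left(- \frac{1}{309}\right) - \frac{5}{23} = 88 \left(- \frac{1}{309}\right) - \frac{5}{23} = - \frac{88}{309} - \frac{5}{23} = - \frac{3569}{7107}$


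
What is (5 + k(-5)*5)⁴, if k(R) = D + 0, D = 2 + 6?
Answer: 4100625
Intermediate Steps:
D = 8
k(R) = 8 (k(R) = 8 + 0 = 8)
(5 + k(-5)*5)⁴ = (5 + 8*5)⁴ = (5 + 40)⁴ = 45⁴ = 4100625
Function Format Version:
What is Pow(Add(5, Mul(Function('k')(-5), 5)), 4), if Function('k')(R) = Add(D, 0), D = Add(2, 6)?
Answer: 4100625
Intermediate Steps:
D = 8
Function('k')(R) = 8 (Function('k')(R) = Add(8, 0) = 8)
Pow(Add(5, Mul(Function('k')(-5), 5)), 4) = Pow(Add(5, Mul(8, 5)), 4) = Pow(Add(5, 40), 4) = Pow(45, 4) = 4100625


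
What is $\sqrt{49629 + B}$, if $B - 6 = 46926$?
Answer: $3 \sqrt{10729} \approx 310.74$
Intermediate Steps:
$B = 46932$ ($B = 6 + 46926 = 46932$)
$\sqrt{49629 + B} = \sqrt{49629 + 46932} = \sqrt{96561} = 3 \sqrt{10729}$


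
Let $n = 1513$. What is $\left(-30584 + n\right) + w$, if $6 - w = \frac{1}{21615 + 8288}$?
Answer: $- \frac{869130696}{29903} \approx -29065.0$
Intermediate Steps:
$w = \frac{179417}{29903}$ ($w = 6 - \frac{1}{21615 + 8288} = 6 - \frac{1}{29903} = \frac{179417}{29903} \approx 6.0$)
$\left(-30584 + n\right) + w = \left(-30584 + 1513\right) + \frac{179417}{29903} = -29071 + \frac{179417}{29903} = - \frac{869130696}{29903}$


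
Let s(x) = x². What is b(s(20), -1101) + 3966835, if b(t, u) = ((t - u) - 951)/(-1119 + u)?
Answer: 880637315/222 ≈ 3.9668e+6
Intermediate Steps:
b(t, u) = (-951 + t - u)/(-1119 + u)
b(s(20), -1101) + 3966835 = (-951 + 20² - 1*(-1101))/(-1119 - 1101) + 3966835 = (-951 + 400 + 1101)/(-2220) + 3966835 = -1/2220*550 + 3966835 = -55/222 + 3966835 = 880637315/222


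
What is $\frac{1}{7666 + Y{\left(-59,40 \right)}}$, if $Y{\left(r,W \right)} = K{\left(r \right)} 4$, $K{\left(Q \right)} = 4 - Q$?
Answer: $\frac{1}{7918} \approx 0.00012629$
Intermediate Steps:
$Y{\left(r,W \right)} = 16 - 4 r$ ($Y{\left(r,W \right)} = \left(4 - r\right) 4 = 16 - 4 r$)
$\frac{1}{7666 + Y{\left(-59,40 \right)}} = \frac{1}{7666 + \left(16 - -236\right)} = \frac{1}{7666 + \left(16 + 236\right)} = \frac{1}{7666 + 252} = \frac{1}{7918}$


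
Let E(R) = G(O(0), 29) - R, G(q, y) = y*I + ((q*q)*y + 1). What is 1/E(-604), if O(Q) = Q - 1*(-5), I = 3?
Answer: 1/1417 ≈ 0.00070572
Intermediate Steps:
O(Q) = 5 + Q (O(Q) = Q + 5 = 5 + Q)
G(q, y) = 1 + 3*y + y*q² (G(q, y) = y*3 + ((q*q)*y + 1) = 3*y + (q²*y + 1) = 3*y + (y*q² + 1) = 3*y + (1 + y*q²) = 1 + 3*y + y*q²)
E(R) = 813 - R (E(R) = (1 + 3*29 + 29*(5 + 0)²) - R = (1 + 87 + 29*5²) - R = (1 + 87 + 29*25) - R = (1 + 87 + 725) - R = 813 - R)
1/E(-604) = 1/(813 - 1*(-604)) = 1/(813 + 604) = 1/1417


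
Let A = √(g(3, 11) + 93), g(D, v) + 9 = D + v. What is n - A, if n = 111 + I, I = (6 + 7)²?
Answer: 280 - 7*√2 ≈ 270.10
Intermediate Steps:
I = 169 (I = 13² = 169)
g(D, v) = -9 + D + v (g(D, v) = -9 + (D + v) = -9 + D + v)
n = 280 (n = 111 + 169 = 280)
A = 7*√2 (A = √((-9 + 3 + 11) + 93) = √(5 + 93) = √98 = 7*√2 ≈ 9.8995)
n - A = 280 - 7*√2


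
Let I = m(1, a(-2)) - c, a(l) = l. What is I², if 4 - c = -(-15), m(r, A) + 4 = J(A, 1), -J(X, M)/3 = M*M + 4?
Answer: 64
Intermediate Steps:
J(X, M) = -12 - 3*M² (J(X, M) = -3*(M*M + 4) = -3*(M² + 4) = -3*(4 + M²) = -12 - 3*M²)
m(r, A) = -19 (m(r, A) = -4 + (-12 - 3*1²) = -4 + (-12 - 3*1) = -4 + (-12 - 3) = -4 - 15 = -19)
c = -11 (c = 4 - (-1)*(-15*1) = 4 - (-1)*(-15) = 4 - 1*15 = 4 - 15 = -11)
I = -8 (I = -19 - 1*(-11) = -19 + 11 = -8)
I² = (-8)² = 64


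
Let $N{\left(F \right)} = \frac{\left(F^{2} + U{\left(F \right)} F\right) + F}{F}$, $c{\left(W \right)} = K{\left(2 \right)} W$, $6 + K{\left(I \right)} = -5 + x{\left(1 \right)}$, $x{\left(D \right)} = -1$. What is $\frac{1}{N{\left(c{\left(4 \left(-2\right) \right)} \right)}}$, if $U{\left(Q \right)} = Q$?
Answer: $\frac{1}{193} \approx 0.0051813$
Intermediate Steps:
$K{\left(I \right)} = -12$ ($K{\left(I \right)} = -6 - 6 = -12$)
$c{\left(W \right)} = - 12 W$
$N{\left(F \right)} = \frac{F + 2 F^{2}}{F}$ ($N{\left(F \right)} = \frac{\left(F^{2} + F F\right) + F}{F} = \frac{\left(F^{2} + F^{2}\right) + F}{F} = \frac{2 F^{2} + F}{F} = \frac{F + 2 F^{2}}{F}$)
$\frac{1}{N{\left(c{\left(4 \left(-2\right) \right)} \right)}} = \frac{1}{1 + 2 \left(- 12 \cdot 4 \left(-2\right)\right)} = \frac{1}{1 + 2 \left(\left(-12\right) \left(-8\right)\right)} = \frac{1}{1 + 2 \cdot 96} = \frac{1}{1 + 192} = \frac{1}{193}$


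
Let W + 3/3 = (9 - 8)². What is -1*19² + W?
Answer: -361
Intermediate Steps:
W = 0 (W = -1 + (9 - 8)² = -1 + 1² = -1 + 1 = 0)
-1*19² + W = -1*19² + 0 = -1*361 + 0 = -361 + 0 = -361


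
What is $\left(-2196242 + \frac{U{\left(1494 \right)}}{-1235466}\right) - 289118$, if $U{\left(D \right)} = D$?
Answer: $- \frac{170587654403}{68637} \approx -2.4854 \cdot 10^{6}$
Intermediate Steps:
$\left(-2196242 + \frac{U{\left(1494 \right)}}{-1235466}\right) - 289118 = \left(-2196242 + \frac{1494}{-1235466}\right) - 289118 = \left(-2196242 + 1494 \left(- \frac{1}{1235466}\right)\right) - 289118 = \left(-2196242 - \frac{83}{68637}\right) - 289118 = - \frac{150743462237}{68637} - 289118 = - \frac{170587654403}{68637}$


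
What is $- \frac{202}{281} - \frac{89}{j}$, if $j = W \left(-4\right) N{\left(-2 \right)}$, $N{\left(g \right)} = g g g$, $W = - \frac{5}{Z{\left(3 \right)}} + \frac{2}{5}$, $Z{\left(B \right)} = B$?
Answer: $\frac{252319}{170848} \approx 1.4769$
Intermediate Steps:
$W = - \frac{19}{15}$ ($W = - \frac{5}{3} + \frac{2}{5} = - \frac{19}{15} \approx -1.2667$)
$N{\left(g \right)} = g^{3}$ ($N{\left(g \right)} = g^{2} g = g^{3}$)
$j = - \frac{608}{15}$ ($j = \left(- \frac{19}{15}\right) \left(-4\right) \left(-2\right)^{3} = \frac{76}{15} \left(-8\right) = - \frac{608}{15} \approx -40.533$)
$- \frac{202}{281} - \frac{89}{j} = - \frac{202}{281} - \frac{89}{- \frac{608}{15}} = \left(-202\right) \frac{1}{281} - - \frac{1335}{608} = - \frac{202}{281} + \frac{1335}{608} = \frac{252319}{170848}$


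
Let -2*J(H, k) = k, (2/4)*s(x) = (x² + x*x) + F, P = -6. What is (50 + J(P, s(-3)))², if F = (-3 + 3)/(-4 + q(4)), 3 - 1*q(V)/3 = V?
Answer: 1024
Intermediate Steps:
q(V) = 9 - 3*V
F = 0 (F = (-3 + 3)/(-4 + (9 - 3*4)) = 0/(-4 + (9 - 12)) = 0/(-4 - 3) = 0/(-7) = 0*(-⅐) = 0)
s(x) = 4*x² (s(x) = 2*((x² + x*x) + 0) = 2*((x² + x²) + 0) = 2*(2*x² + 0) = 2*(2*x²) = 4*x²)
J(H, k) = -k/2
(50 + J(P, s(-3)))² = (50 - 2*(-3)²)² = (50 - 2*9)² = (50 - ½*36)² = (50 - 18)² = 32² = 1024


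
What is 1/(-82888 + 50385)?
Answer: -1/32503 ≈ -3.0766e-5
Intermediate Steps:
1/(-82888 + 50385) = 1/(-32503) = -1/32503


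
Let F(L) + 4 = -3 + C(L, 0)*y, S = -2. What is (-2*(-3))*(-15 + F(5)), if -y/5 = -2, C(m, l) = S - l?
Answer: -252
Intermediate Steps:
C(m, l) = -2 - l
y = 10 (y = -5*(-2) = 10)
F(L) = -27 (F(L) = -4 + (-3 + (-2 - 1*0)*10) = -4 + (-3 + (-2 + 0)*10) = -4 + (-3 - 2*10) = -4 + (-3 - 20) = -4 - 23 = -27)
(-2*(-3))*(-15 + F(5)) = (-2*(-3))*(-15 - 27) = 6*(-42) = -252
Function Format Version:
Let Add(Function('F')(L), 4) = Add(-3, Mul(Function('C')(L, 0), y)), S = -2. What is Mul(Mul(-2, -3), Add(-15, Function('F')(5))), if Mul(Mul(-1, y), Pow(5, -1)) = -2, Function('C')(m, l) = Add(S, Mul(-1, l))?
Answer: -252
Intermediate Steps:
Function('C')(m, l) = Add(-2, Mul(-1, l))
y = 10 (y = Mul(-5, -2) = 10)
Function('F')(L) = -27 (Function('F')(L) = Add(-4, Add(-3, Mul(Add(-2, Mul(-1, 0)), 10))) = Add(-4, Add(-3, Mul(Add(-2, 0), 10))) = Add(-4, Add(-3, Mul(-2, 10))) = Add(-4, Add(-3, -20)) = Add(-4, -23) = -27)
Mul(Mul(-2, -3), Add(-15, Function('F')(5))) = Mul(Mul(-2, -3), Add(-15, -27)) = Mul(6, -42) = -252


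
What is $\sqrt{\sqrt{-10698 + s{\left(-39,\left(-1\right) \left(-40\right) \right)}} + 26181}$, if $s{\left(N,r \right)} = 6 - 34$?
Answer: $\sqrt{26181 + i \sqrt{10726}} \approx 161.81 + 0.32 i$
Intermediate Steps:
$s{\left(N,r \right)} = -28$
$\sqrt{\sqrt{-10698 + s{\left(-39,\left(-1\right) \left(-40\right) \right)}} + 26181} = \sqrt{\sqrt{-10698 - 28} + 26181} = \sqrt{\sqrt{-10726} + 26181} = \sqrt{i \sqrt{10726} + 26181} = \sqrt{26181 + i \sqrt{10726}}$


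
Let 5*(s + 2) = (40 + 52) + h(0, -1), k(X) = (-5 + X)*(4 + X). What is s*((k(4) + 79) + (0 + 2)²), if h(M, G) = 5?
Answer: 1305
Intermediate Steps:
s = 87/5 (s = -2 + ((40 + 52) + 5)/5 = -2 + (92 + 5)/5 = -2 + (⅕)*97 = -2 + 97/5 = 87/5 ≈ 17.400)
s*((k(4) + 79) + (0 + 2)²) = 87*(((-20 + 4² - 1*4) + 79) + (0 + 2)²)/5 = 87*(((-20 + 16 - 4) + 79) + 2²)/5 = 87*((-8 + 79) + 4)/5 = 87*(71 + 4)/5 = (87/5)*75 = 1305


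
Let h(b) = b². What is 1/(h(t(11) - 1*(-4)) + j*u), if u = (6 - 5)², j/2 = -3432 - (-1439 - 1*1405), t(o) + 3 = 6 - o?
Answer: -1/1160 ≈ -0.00086207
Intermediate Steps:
t(o) = 3 - o (t(o) = -3 + (6 - o) = 3 - o)
j = -1176 (j = 2*(-3432 - (-1439 - 1*1405)) = 2*(-3432 - (-1439 - 1405)) = 2*(-3432 - 1*(-2844)) = 2*(-3432 + 2844) = 2*(-588) = -1176)
u = 1 (u = 1² = 1)
1/(h(t(11) - 1*(-4)) + j*u) = 1/(((3 - 1*11) - 1*(-4))² - 1176*1) = 1/(((3 - 11) + 4)² - 1176) = 1/((-8 + 4)² - 1176) = 1/((-4)² - 1176) = 1/(16 - 1176) = 1/(-1160) = -1/1160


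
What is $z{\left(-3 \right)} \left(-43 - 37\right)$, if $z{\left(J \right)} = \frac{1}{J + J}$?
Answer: $\frac{40}{3} \approx 13.333$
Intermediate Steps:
$z{\left(J \right)} = \frac{1}{2 J}$
$z{\left(-3 \right)} \left(-43 - 37\right) = \frac{1}{2 \left(-3\right)} \left(-43 - 37\right) = \frac{1}{2} \left(- \frac{1}{3}\right) \left(-80\right) = \left(- \frac{1}{6}\right) \left(-80\right) = \frac{40}{3}$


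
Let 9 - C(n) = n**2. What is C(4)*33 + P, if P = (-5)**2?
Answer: -206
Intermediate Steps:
C(n) = 9 - n**2
P = 25
C(4)*33 + P = (9 - 1*4**2)*33 + 25 = (9 - 1*16)*33 + 25 = (9 - 16)*33 + 25 = -7*33 + 25 = -231 + 25 = -206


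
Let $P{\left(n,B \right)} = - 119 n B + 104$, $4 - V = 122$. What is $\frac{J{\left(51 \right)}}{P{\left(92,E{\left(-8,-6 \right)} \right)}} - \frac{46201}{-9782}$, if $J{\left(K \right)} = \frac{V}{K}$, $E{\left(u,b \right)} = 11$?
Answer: $\frac{35439337450}{7503434721} \approx 4.7231$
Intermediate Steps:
$V = -118$ ($V = 4 - 122 = -118$)
$J{\left(K \right)} = - \frac{118}{K}$
$P{\left(n,B \right)} = 104 - 119 B n$ ($P{\left(n,B \right)} = - 119 B n + 104 = 104 - 119 B n$)
$\frac{J{\left(51 \right)}}{P{\left(92,E{\left(-8,-6 \right)} \right)}} - \frac{46201}{-9782} = \frac{\left(-118\right) \frac{1}{51}}{104 - 1309 \cdot 92} - \frac{46201}{-9782} = \frac{\left(-118\right) \frac{1}{51}}{104 - 120428} - - \frac{46201}{9782} = - \frac{118}{51 \left(-120324\right)} + \frac{46201}{9782} = \left(- \frac{118}{51}\right) \left(- \frac{1}{120324}\right) + \frac{46201}{9782} = \frac{59}{3068262} + \frac{46201}{9782} = \frac{35439337450}{7503434721}$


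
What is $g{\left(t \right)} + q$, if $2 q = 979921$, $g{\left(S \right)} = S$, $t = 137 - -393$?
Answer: $\frac{980981}{2} \approx 4.9049 \cdot 10^{5}$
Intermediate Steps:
$t = 530$ ($t = 137 + 393 = 530$)
$q = \frac{979921}{2}$ ($q = \frac{1}{2} \cdot 979921 = \frac{979921}{2} \approx 4.8996 \cdot 10^{5}$)
$g{\left(t \right)} + q = 530 + \frac{979921}{2} = \frac{980981}{2}$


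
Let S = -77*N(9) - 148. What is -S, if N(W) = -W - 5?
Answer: -930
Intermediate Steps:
N(W) = -5 - W
S = 930 (S = -77*(-5 - 1*9) - 148 = -77*(-5 - 9) - 148 = -77*(-14) - 148 = 1078 - 148 = 930)
-S = -1*930 = -930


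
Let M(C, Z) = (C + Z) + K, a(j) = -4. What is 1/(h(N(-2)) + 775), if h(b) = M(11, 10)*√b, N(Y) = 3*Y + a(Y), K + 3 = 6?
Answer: 155/121277 - 24*I*√10/606385 ≈ 0.0012781 - 0.00012516*I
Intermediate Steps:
K = 3 (K = -3 + 6 = 3)
N(Y) = -4 + 3*Y (N(Y) = 3*Y - 4 = -4 + 3*Y)
M(C, Z) = 3 + C + Z (M(C, Z) = (C + Z) + 3 = 3 + C + Z)
h(b) = 24*√b (h(b) = (3 + 11 + 10)*√b = 24*√b)
1/(h(N(-2)) + 775) = 1/(24*√(-4 + 3*(-2)) + 775) = 1/(24*√(-4 - 6) + 775) = 1/(24*√(-10) + 775) = 1/(24*(I*√10) + 775) = 1/(24*I*√10 + 775) = 1/(775 + 24*I*√10)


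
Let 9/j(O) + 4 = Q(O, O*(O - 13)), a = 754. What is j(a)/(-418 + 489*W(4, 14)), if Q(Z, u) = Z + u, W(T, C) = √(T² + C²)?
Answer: 627/4710586922432 + 1467*√53/4710586922432 ≈ 2.4003e-9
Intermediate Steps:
W(T, C) = √(C² + T²)
j(O) = 9/(-4 + O + O*(-13 + O)) (j(O) = 9/(-4 + (O + O*(O - 13))) = 9/(-4 + (O + O*(-13 + O))) = 9/(-4 + O + O*(-13 + O)))
j(a)/(-418 + 489*W(4, 14)) = (9/(-4 + 754 + 754*(-13 + 754)))/(-418 + 489*√(14² + 4²)) = (9/(-4 + 754 + 754*741))/(-418 + 489*√(196 + 16)) = (9/(-4 + 754 + 558714))/(-418 + 489*√212) = (9/559464)/(-418 + 489*(2*√53)) = (9*(1/559464))/(-418 + 978*√53) = 3/(186488*(-418 + 978*√53))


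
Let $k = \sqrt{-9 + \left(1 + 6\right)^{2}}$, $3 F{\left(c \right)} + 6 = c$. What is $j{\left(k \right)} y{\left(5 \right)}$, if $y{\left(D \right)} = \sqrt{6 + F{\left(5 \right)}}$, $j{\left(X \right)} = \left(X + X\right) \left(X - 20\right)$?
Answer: $\frac{8 \sqrt{510} \left(-10 + \sqrt{10}\right)}{3} \approx -411.78$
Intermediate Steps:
$F{\left(c \right)} = -2 + \frac{c}{3}$
$k = 2 \sqrt{10}$ ($k = \sqrt{-9 + 7^{2}} = \sqrt{-9 + 49} = \sqrt{40} = 2 \sqrt{10} \approx 6.3246$)
$j{\left(X \right)} = 2 X \left(-20 + X\right)$
$y{\left(D \right)} = \frac{\sqrt{51}}{3}$ ($y{\left(D \right)} = \sqrt{6 + \left(-2 + \frac{1}{3} \cdot 5\right)} = \sqrt{6 + \left(-2 + \frac{5}{3}\right)} = \sqrt{6 - \frac{1}{3}} = \sqrt{\frac{17}{3}} = \frac{\sqrt{51}}{3}$)
$j{\left(k \right)} y{\left(5 \right)} = 2 \cdot 2 \sqrt{10} \left(-20 + 2 \sqrt{10}\right) \frac{\sqrt{51}}{3} = 4 \sqrt{10} \left(-20 + 2 \sqrt{10}\right) \frac{\sqrt{51}}{3} = \frac{4 \sqrt{510} \left(-20 + 2 \sqrt{10}\right)}{3}$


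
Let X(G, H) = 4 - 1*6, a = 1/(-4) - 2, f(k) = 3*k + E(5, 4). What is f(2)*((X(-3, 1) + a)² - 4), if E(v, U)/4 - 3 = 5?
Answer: 4275/8 ≈ 534.38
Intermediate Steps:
E(v, U) = 32 (E(v, U) = 12 + 4*5 = 12 + 20 = 32)
f(k) = 32 + 3*k (f(k) = 3*k + 32 = 32 + 3*k)
a = -9/4 (a = -¼ - 2 = -9/4 ≈ -2.2500)
X(G, H) = -2 (X(G, H) = 4 - 6 = -2)
f(2)*((X(-3, 1) + a)² - 4) = (32 + 3*2)*((-2 - 9/4)² - 4) = (32 + 6)*((-17/4)² - 4) = 38*(289/16 - 4) = 38*(225/16) = 4275/8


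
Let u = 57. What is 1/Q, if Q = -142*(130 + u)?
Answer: -1/26554 ≈ -3.7659e-5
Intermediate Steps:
Q = -26554 (Q = -142*(130 + 57) = -142*187 = -26554)
1/Q = 1/(-26554) = -1/26554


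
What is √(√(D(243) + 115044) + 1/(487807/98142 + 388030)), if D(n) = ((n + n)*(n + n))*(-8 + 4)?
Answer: √(3737495469551514 + 2900557887947685512978*I*√207435)/38082528067 ≈ 21.341 + 21.341*I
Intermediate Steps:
D(n) = -16*n² (D(n) = ((2*n)*(2*n))*(-4) = (4*n²)*(-4) = -16*n²)
√(√(D(243) + 115044) + 1/(487807/98142 + 388030)) = √(√(-16*243² + 115044) + 1/(487807/98142 + 388030)) = √(√(-16*59049 + 115044) + 1/(487807*(1/98142) + 388030)) = √(√(-944784 + 115044) + 1/(487807/98142 + 388030)) = √(√(-829740) + 1/(38082528067/98142)) = √(2*I*√207435 + 98142/38082528067) = √(98142/38082528067 + 2*I*√207435)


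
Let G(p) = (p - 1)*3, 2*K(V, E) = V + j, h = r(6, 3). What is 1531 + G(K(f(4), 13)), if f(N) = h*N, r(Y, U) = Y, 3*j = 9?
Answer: 3137/2 ≈ 1568.5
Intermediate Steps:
j = 3 (j = (⅓)*9 = 3)
h = 6
f(N) = 6*N
K(V, E) = 3/2 + V/2 (K(V, E) = (V + 3)/2 = (3 + V)/2 = 3/2 + V/2)
G(p) = -3 + 3*p (G(p) = (-1 + p)*3 = -3 + 3*p)
1531 + G(K(f(4), 13)) = 1531 + (-3 + 3*(3/2 + (6*4)/2)) = 1531 + (-3 + 3*(3/2 + (½)*24)) = 1531 + (-3 + 3*(3/2 + 12)) = 1531 + (-3 + 3*(27/2)) = 1531 + (-3 + 81/2) = 1531 + 75/2 = 3137/2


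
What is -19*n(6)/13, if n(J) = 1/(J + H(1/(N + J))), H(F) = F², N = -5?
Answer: -19/91 ≈ -0.20879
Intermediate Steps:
n(J) = 1/(J + (-5 + J)⁻²) (n(J) = 1/(J + (1/(-5 + J))²) = 1/(J + (-5 + J)⁻²))
-19*n(6)/13 = -19*(-5 + 6)²/(1 + 6*(-5 + 6)²)/13 = -19*1²/(1 + 6*1²)*(1/13) = -19/(1 + 6*1)*(1/13) = -19/(1 + 6)*(1/13) = -19/7*(1/13) = -19*⅐*(1/13) = -19/7*1/13 = -19/91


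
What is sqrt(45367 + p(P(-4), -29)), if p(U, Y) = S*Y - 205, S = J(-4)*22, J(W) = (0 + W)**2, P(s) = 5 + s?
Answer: sqrt(34954) ≈ 186.96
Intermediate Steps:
J(W) = W**2
S = 352 (S = (-4)**2*22 = 16*22 = 352)
p(U, Y) = -205 + 352*Y (p(U, Y) = 352*Y - 205 = -205 + 352*Y)
sqrt(45367 + p(P(-4), -29)) = sqrt(45367 + (-205 + 352*(-29))) = sqrt(45367 + (-205 - 10208)) = sqrt(45367 - 10413) = sqrt(34954)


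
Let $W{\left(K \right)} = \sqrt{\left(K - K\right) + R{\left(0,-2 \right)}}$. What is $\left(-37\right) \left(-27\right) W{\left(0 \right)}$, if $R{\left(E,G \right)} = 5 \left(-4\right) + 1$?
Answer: $999 i \sqrt{19} \approx 4354.5 i$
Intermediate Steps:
$R{\left(E,G \right)} = -19$ ($R{\left(E,G \right)} = -20 + 1 = -19$)
$W{\left(K \right)} = i \sqrt{19}$ ($W{\left(K \right)} = \sqrt{\left(K - K\right) - 19} = \sqrt{0 - 19} = \sqrt{-19} = i \sqrt{19}$)
$\left(-37\right) \left(-27\right) W{\left(0 \right)} = \left(-37\right) \left(-27\right) i \sqrt{19} = 999 i \sqrt{19}$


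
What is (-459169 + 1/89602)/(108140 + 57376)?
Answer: -13714153579/4943521544 ≈ -2.7742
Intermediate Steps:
(-459169 + 1/89602)/(108140 + 57376) = (-459169 + 1/89602)/165516 = -41142460737/89602*1/165516 = -13714153579/4943521544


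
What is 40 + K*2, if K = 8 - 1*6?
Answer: 44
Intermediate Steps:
K = 2 (K = 8 - 6 = 2)
40 + K*2 = 40 + 2*2 = 40 + 4 = 44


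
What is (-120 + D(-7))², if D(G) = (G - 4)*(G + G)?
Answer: 1156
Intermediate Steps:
D(G) = 2*G*(-4 + G) (D(G) = (-4 + G)*(2*G) = 2*G*(-4 + G))
(-120 + D(-7))² = (-120 + 2*(-7)*(-4 - 7))² = (-120 + 2*(-7)*(-11))² = (-120 + 154)² = 34² = 1156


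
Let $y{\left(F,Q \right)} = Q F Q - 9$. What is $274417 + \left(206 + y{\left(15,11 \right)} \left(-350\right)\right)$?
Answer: $-357477$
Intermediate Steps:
$y{\left(F,Q \right)} = -9 + F Q^{2}$ ($y{\left(F,Q \right)} = F Q Q - 9 = F Q^{2} - 9 = -9 + F Q^{2}$)
$274417 + \left(206 + y{\left(15,11 \right)} \left(-350\right)\right) = 274417 + \left(206 + \left(-9 + 15 \cdot 11^{2}\right) \left(-350\right)\right) = 274417 + \left(206 + \left(-9 + 15 \cdot 121\right) \left(-350\right)\right) = 274417 + \left(206 + \left(-9 + 1815\right) \left(-350\right)\right) = 274417 + \left(206 + 1806 \left(-350\right)\right) = 274417 + \left(206 - 632100\right) = 274417 - 631894 = -357477$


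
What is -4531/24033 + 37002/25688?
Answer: 386438369/308679852 ≈ 1.2519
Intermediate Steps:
-4531/24033 + 37002/25688 = -4531*1/24033 + 37002*(1/25688) = -4531/24033 + 18501/12844 = 386438369/308679852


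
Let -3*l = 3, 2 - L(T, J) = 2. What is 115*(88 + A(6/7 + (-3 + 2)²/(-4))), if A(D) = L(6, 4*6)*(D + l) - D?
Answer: 281405/28 ≈ 10050.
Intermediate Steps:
L(T, J) = 0 (L(T, J) = 2 - 1*2 = 2 - 2 = 0)
l = -1 (l = -⅓*3 = -1)
A(D) = -D (A(D) = 0*(D - 1) - D = 0*(-1 + D) - D = 0 - D = -D)
115*(88 + A(6/7 + (-3 + 2)²/(-4))) = 115*(88 - (6/7 + (-3 + 2)²/(-4))) = 115*(88 - (6*(⅐) + (-1)²*(-¼))) = 115*(88 - (6/7 + 1*(-¼))) = 115*(88 - (6/7 - ¼)) = 115*(88 - 1*17/28) = 115*(88 - 17/28) = 115*(2447/28) = 281405/28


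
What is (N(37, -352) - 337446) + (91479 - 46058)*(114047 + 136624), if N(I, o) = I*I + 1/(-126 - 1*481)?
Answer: 6910932588297/607 ≈ 1.1385e+10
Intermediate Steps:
N(I, o) = -1/607 + I² (N(I, o) = I² + 1/(-126 - 481) = I² + 1/(-607) = I² - 1/607 = -1/607 + I²)
(N(37, -352) - 337446) + (91479 - 46058)*(114047 + 136624) = ((-1/607 + 37²) - 337446) + (91479 - 46058)*(114047 + 136624) = ((-1/607 + 1369) - 337446) + 45421*250671 = (830982/607 - 337446) + 11385727491 = -203998740/607 + 11385727491 = 6910932588297/607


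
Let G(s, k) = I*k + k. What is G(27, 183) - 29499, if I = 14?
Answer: -26754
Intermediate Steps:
G(s, k) = 15*k (G(s, k) = 14*k + k = 15*k)
G(27, 183) - 29499 = 15*183 - 29499 = 2745 - 29499 = -26754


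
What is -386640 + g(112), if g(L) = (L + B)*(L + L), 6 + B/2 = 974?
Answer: 72112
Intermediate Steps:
B = 1936 (B = -12 + 2*974 = -12 + 1948 = 1936)
g(L) = 2*L*(1936 + L) (g(L) = (L + 1936)*(L + L) = (1936 + L)*(2*L) = 2*L*(1936 + L))
-386640 + g(112) = -386640 + 2*112*(1936 + 112) = -386640 + 2*112*2048 = -386640 + 458752 = 72112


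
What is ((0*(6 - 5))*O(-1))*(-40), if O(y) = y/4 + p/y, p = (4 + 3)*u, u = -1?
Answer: 0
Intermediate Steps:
p = -7 (p = (4 + 3)*(-1) = 7*(-1) = -7)
O(y) = -7/y + y/4 (O(y) = y/4 - 7/y = -7/y + y/4)
((0*(6 - 5))*O(-1))*(-40) = ((0*(6 - 5))*(-7/(-1) + (1/4)*(-1)))*(-40) = ((0*1)*(-7*(-1) - 1/4))*(-40) = (0*(7 - 1/4))*(-40) = (0*(27/4))*(-40) = 0*(-40) = 0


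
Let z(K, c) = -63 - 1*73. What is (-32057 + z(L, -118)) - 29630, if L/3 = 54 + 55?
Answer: -61823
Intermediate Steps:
L = 327 (L = 3*(54 + 55) = 3*109 = 327)
z(K, c) = -136 (z(K, c) = -63 - 73 = -136)
(-32057 + z(L, -118)) - 29630 = (-32057 - 136) - 29630 = -32193 - 29630 = -61823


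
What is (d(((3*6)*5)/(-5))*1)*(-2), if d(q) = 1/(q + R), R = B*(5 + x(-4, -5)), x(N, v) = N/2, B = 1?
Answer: 2/15 ≈ 0.13333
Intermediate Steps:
x(N, v) = N/2 (x(N, v) = N*(½) = N/2)
R = 3 (R = 1*(5 + (½)*(-4)) = 1*(5 - 2) = 1*3 = 3)
d(q) = 1/(3 + q) (d(q) = 1/(q + 3) = 1/(3 + q))
(d(((3*6)*5)/(-5))*1)*(-2) = (1/(3 + ((3*6)*5)/(-5)))*(-2) = (1/(3 + (18*5)*(-⅕)))*(-2) = (1/(3 + 90*(-⅕)))*(-2) = (1/(3 - 18))*(-2) = (1/(-15))*(-2) = -1/15*1*(-2) = -1/15*(-2) = 2/15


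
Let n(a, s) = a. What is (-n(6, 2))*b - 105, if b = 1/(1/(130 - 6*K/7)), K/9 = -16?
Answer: -11379/7 ≈ -1625.6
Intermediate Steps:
K = -144 (K = 9*(-16) = -144)
b = 1774/7 (b = 1/(1/(130 - (-864)/7)) = 1/(1/(130 - 6*(-144/7))) = 1/(1/(130 + 864/7)) = 1/(1/(1774/7)) = 1/(7/1774) = 1774/7 ≈ 253.43)
(-n(6, 2))*b - 105 = -1*6*(1774/7) - 105 = -6*1774/7 - 105 = -10644/7 - 105 = -11379/7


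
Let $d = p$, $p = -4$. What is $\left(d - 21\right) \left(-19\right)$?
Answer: $475$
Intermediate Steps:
$d = -4$
$\left(d - 21\right) \left(-19\right) = \left(-4 - 21\right) \left(-19\right) = \left(-25\right) \left(-19\right) = 475$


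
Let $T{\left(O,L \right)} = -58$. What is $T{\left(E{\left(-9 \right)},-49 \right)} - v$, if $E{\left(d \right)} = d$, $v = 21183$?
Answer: $-21241$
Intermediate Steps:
$T{\left(E{\left(-9 \right)},-49 \right)} - v = -58 - 21183 = -21241$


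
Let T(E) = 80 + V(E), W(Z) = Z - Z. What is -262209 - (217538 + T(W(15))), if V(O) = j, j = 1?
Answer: -479828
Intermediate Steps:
W(Z) = 0
V(O) = 1
T(E) = 81 (T(E) = 80 + 1 = 81)
-262209 - (217538 + T(W(15))) = -262209 - (217538 + 81) = -262209 - 1*217619 = -262209 - 217619 = -479828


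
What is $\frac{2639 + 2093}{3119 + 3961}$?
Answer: $\frac{1183}{1770} \approx 0.66836$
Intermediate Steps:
$\frac{2639 + 2093}{3119 + 3961} = \frac{4732}{7080} = 4732 \cdot \frac{1}{7080} = \frac{1183}{1770}$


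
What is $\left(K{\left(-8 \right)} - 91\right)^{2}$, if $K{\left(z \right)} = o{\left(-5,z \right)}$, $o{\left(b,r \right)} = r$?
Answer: $9801$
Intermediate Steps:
$K{\left(z \right)} = z$
$\left(K{\left(-8 \right)} - 91\right)^{2} = \left(-8 - 91\right)^{2} = \left(-99\right)^{2} = 9801$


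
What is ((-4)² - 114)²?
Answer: 9604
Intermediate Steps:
((-4)² - 114)² = (16 - 114)² = (-98)² = 9604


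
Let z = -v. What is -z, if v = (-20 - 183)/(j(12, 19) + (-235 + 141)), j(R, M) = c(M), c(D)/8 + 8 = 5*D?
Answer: -29/86 ≈ -0.33721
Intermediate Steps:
c(D) = -64 + 40*D (c(D) = -64 + 8*(5*D) = -64 + 40*D)
j(R, M) = -64 + 40*M
v = -29/86 (v = (-20 - 183)/((-64 + 40*19) + (-235 + 141)) = -203/((-64 + 760) - 94) = -203/(696 - 94) = -203/602 = -203*1/602 = -29/86 ≈ -0.33721)
z = 29/86 (z = -1*(-29/86) = 29/86 ≈ 0.33721)
-z = -1*29/86 = -29/86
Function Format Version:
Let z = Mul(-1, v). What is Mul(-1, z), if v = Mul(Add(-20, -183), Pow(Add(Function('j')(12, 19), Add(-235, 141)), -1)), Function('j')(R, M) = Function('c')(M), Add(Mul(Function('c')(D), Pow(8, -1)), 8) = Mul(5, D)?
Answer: Rational(-29, 86) ≈ -0.33721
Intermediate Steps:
Function('c')(D) = Add(-64, Mul(40, D)) (Function('c')(D) = Add(-64, Mul(8, Mul(5, D))) = Add(-64, Mul(40, D)))
Function('j')(R, M) = Add(-64, Mul(40, M))
v = Rational(-29, 86) (v = Mul(Add(-20, -183), Pow(Add(Add(-64, Mul(40, 19)), Add(-235, 141)), -1)) = Mul(-203, Pow(Add(Add(-64, 760), -94), -1)) = Mul(-203, Pow(Add(696, -94), -1)) = Mul(-203, Pow(602, -1)) = Mul(-203, Rational(1, 602)) = Rational(-29, 86) ≈ -0.33721)
z = Rational(29, 86) (z = Mul(-1, Rational(-29, 86)) = Rational(29, 86) ≈ 0.33721)
Mul(-1, z) = Mul(-1, Rational(29, 86)) = Rational(-29, 86)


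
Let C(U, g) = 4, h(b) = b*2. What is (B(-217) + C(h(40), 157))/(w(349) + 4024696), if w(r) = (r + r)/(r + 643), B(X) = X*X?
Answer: 23358128/1996249565 ≈ 0.011701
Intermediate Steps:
B(X) = X²
h(b) = 2*b
w(r) = 2*r/(643 + r) (w(r) = (2*r)/(643 + r) = 2*r/(643 + r))
(B(-217) + C(h(40), 157))/(w(349) + 4024696) = ((-217)² + 4)/(2*349/(643 + 349) + 4024696) = (47089 + 4)/(2*349/992 + 4024696) = 47093/(2*349*(1/992) + 4024696) = 47093/(349/496 + 4024696) = 47093/(1996249565/496) = 47093*(496/1996249565) = 23358128/1996249565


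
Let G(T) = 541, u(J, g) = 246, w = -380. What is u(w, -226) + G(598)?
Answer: 787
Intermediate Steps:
u(w, -226) + G(598) = 246 + 541 = 787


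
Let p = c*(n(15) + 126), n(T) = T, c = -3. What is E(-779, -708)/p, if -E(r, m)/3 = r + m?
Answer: -1487/141 ≈ -10.546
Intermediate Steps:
E(r, m) = -3*m - 3*r (E(r, m) = -3*(r + m) = -3*(m + r) = -3*m - 3*r)
p = -423 (p = -3*(15 + 126) = -3*141 = -423)
E(-779, -708)/p = (-3*(-708) - 3*(-779))/(-423) = (2124 + 2337)*(-1/423) = 4461*(-1/423) = -1487/141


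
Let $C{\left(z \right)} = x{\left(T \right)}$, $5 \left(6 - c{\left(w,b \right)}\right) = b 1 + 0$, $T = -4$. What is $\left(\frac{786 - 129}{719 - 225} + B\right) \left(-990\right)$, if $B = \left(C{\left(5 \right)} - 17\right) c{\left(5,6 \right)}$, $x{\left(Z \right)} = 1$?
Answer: $\frac{18454689}{247} \approx 74715.0$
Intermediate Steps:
$c{\left(w,b \right)} = 6 - \frac{b}{5}$ ($c{\left(w,b \right)} = 6 - \frac{b 1 + 0}{5} = 6 - \frac{b + 0}{5} = 6 - \frac{b}{5}$)
$C{\left(z \right)} = 1$
$B = - \frac{384}{5}$ ($B = \left(1 - 17\right) \left(6 - \frac{6}{5}\right) = - 16 \left(6 - \frac{6}{5}\right) = \left(-16\right) \frac{24}{5} = - \frac{384}{5} \approx -76.8$)
$\left(\frac{786 - 129}{719 - 225} + B\right) \left(-990\right) = \left(\frac{786 - 129}{719 - 225} - \frac{384}{5}\right) \left(-990\right) = \left(\frac{657}{494} - \frac{384}{5}\right) \left(-990\right) = \left(- \frac{186411}{2470}\right) \left(-990\right) = \frac{18454689}{247}$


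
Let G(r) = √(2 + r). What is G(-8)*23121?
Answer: 23121*I*√6 ≈ 56635.0*I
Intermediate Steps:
G(-8)*23121 = √(2 - 8)*23121 = √(-6)*23121 = (I*√6)*23121 = 23121*I*√6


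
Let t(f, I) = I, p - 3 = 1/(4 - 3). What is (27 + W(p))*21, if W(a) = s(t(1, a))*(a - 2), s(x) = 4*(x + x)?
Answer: 1911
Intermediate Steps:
p = 4 (p = 3 + 1/(4 - 3) = 3 + 1/1 = 3 + 1 = 4)
s(x) = 8*x (s(x) = 4*(2*x) = 8*x)
W(a) = 8*a*(-2 + a) (W(a) = (8*a)*(a - 2) = (8*a)*(-2 + a) = 8*a*(-2 + a))
(27 + W(p))*21 = (27 + 8*4*(-2 + 4))*21 = (27 + 8*4*2)*21 = (27 + 64)*21 = 91*21 = 1911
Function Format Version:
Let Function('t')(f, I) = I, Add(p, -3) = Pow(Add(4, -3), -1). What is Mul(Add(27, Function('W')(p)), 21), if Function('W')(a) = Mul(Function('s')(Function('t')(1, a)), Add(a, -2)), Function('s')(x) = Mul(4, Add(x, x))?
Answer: 1911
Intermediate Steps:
p = 4 (p = Add(3, Pow(Add(4, -3), -1)) = Add(3, Pow(1, -1)) = Add(3, 1) = 4)
Function('s')(x) = Mul(8, x) (Function('s')(x) = Mul(4, Mul(2, x)) = Mul(8, x))
Function('W')(a) = Mul(8, a, Add(-2, a)) (Function('W')(a) = Mul(Mul(8, a), Add(a, -2)) = Mul(Mul(8, a), Add(-2, a)) = Mul(8, a, Add(-2, a)))
Mul(Add(27, Function('W')(p)), 21) = Mul(Add(27, Mul(8, 4, Add(-2, 4))), 21) = Mul(Add(27, Mul(8, 4, 2)), 21) = Mul(Add(27, 64), 21) = Mul(91, 21) = 1911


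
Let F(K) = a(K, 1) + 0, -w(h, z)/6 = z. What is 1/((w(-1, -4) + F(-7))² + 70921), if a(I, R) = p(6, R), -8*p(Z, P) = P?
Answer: 64/4575425 ≈ 1.3988e-5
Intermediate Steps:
p(Z, P) = -P/8
a(I, R) = -R/8
w(h, z) = -6*z
F(K) = -⅛ (F(K) = -⅛*1 + 0 = -⅛ + 0 = -⅛)
1/((w(-1, -4) + F(-7))² + 70921) = 1/((-6*(-4) - ⅛)² + 70921) = 1/((24 - ⅛)² + 70921) = 1/((191/8)² + 70921) = 1/(36481/64 + 70921) = 1/(4575425/64) = 64/4575425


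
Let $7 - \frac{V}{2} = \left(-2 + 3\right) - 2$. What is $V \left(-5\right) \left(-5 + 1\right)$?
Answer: $320$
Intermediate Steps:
$V = 16$ ($V = 14 - 2 \left(\left(-2 + 3\right) - 2\right) = 14 - 2 \left(1 - 2\right) = 14 - -2 = 14 + 2 = 16$)
$V \left(-5\right) \left(-5 + 1\right) = 16 \left(-5\right) \left(-5 + 1\right) = \left(-80\right) \left(-4\right) = 320$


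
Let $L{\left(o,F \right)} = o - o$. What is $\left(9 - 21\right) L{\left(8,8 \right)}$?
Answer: $0$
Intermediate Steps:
$L{\left(o,F \right)} = 0$
$\left(9 - 21\right) L{\left(8,8 \right)} = \left(9 - 21\right) 0 = \left(-12\right) 0 = 0$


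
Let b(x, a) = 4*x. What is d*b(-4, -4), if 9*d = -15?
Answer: 80/3 ≈ 26.667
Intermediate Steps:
d = -5/3 (d = (1/9)*(-15) = -5/3 ≈ -1.6667)
d*b(-4, -4) = -20*(-4)/3 = -5/3*(-16) = 80/3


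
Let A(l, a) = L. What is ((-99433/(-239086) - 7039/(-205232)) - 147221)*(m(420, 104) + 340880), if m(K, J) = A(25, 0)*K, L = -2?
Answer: -153524497206068196455/3066756122 ≈ -5.0061e+10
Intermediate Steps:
A(l, a) = -2
m(K, J) = -2*K
((-99433/(-239086) - 7039/(-205232)) - 147221)*(m(420, 104) + 340880) = ((-99433/(-239086) - 7039/(-205232)) - 147221)*(-2*420 + 340880) = ((-99433*(-1/239086) - 7039*(-1/205232)) - 147221)*(-840 + 340880) = ((99433/239086 + 7039/205232) - 147221)*340040 = (11044879905/24534048976 - 147221)*340040 = -3611916179415791/24534048976*340040 = -153524497206068196455/3066756122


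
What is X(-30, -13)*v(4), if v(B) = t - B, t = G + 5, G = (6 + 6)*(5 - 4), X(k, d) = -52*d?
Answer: 8788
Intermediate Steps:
G = 12 (G = 12*1 = 12)
t = 17 (t = 12 + 5 = 17)
v(B) = 17 - B
X(-30, -13)*v(4) = (-52*(-13))*(17 - 1*4) = 676*(17 - 4) = 676*13 = 8788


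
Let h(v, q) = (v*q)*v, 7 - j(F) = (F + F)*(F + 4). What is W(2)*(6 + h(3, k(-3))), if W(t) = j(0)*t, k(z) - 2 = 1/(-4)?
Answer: 609/2 ≈ 304.50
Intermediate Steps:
k(z) = 7/4 (k(z) = 2 + 1/(-4) = 2 - ¼ = 7/4)
j(F) = 7 - 2*F*(4 + F) (j(F) = 7 - (F + F)*(F + 4) = 7 - 2*F*(4 + F))
W(t) = 7*t (W(t) = (7 - 8*0 - 2*0²)*t = (7 + 0 - 2*0)*t = (7 + 0 + 0)*t = 7*t)
h(v, q) = q*v² (h(v, q) = (q*v)*v = q*v²)
W(2)*(6 + h(3, k(-3))) = (7*2)*(6 + (7/4)*3²) = 14*(6 + (7/4)*9) = 14*(6 + 63/4) = 14*(87/4) = 609/2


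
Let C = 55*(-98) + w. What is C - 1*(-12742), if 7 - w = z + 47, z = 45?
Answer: 7267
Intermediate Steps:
w = -85 (w = 7 - (45 + 47) = 7 - 1*92 = 7 - 92 = -85)
C = -5475 (C = 55*(-98) - 85 = -5390 - 85 = -5475)
C - 1*(-12742) = -5475 - 1*(-12742) = -5475 + 12742 = 7267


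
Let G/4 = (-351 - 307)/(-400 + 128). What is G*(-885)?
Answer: -291165/34 ≈ -8563.7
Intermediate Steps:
G = 329/34 (G = 4*((-351 - 307)/(-400 + 128)) = 4*(-658/(-272)) = 4*(-658*(-1/272)) = 4*(329/136) = 329/34 ≈ 9.6765)
G*(-885) = (329/34)*(-885) = -291165/34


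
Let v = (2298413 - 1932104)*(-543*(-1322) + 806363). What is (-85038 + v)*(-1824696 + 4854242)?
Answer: 1691490627864437478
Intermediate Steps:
v = 558331474581 (v = 366309*(717846 + 806363) = 366309*1524209 = 558331474581)
(-85038 + v)*(-1824696 + 4854242) = (-85038 + 558331474581)*(-1824696 + 4854242) = 558331389543*3029546 = 1691490627864437478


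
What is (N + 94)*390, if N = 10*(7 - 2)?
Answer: 56160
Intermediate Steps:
N = 50 (N = 10*5 = 50)
(N + 94)*390 = (50 + 94)*390 = 144*390 = 56160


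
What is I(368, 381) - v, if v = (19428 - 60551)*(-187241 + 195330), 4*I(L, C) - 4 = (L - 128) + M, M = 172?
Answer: 332644051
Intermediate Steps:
I(L, C) = 12 + L/4 (I(L, C) = 1 + ((L - 128) + 172)/4 = 1 + ((-128 + L) + 172)/4 = 1 + (44 + L)/4 = 1 + (11 + L/4) = 12 + L/4)
v = -332643947 (v = -41123*8089 = -332643947)
I(368, 381) - v = (12 + (¼)*368) - 1*(-332643947) = (12 + 92) + 332643947 = 104 + 332643947 = 332644051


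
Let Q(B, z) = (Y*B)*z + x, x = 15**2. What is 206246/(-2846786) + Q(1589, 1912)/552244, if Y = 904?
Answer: 3909297757083109/786060243892 ≈ 4973.3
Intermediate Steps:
x = 225
Q(B, z) = 225 + 904*B*z (Q(B, z) = (904*B)*z + 225 = 904*B*z + 225 = 225 + 904*B*z)
206246/(-2846786) + Q(1589, 1912)/552244 = 206246/(-2846786) + (225 + 904*1589*1912)/552244 = 206246*(-1/2846786) + (225 + 2746503872)*(1/552244) = -103123/1423393 + 2746504097*(1/552244) = -103123/1423393 + 2746504097/552244 = 3909297757083109/786060243892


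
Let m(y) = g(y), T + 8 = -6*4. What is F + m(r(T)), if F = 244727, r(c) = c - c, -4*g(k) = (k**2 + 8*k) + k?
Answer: 244727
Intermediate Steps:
T = -32 (T = -8 - 6*4 = -8 - 24 = -32)
g(k) = -9*k/4 - k**2/4 (g(k) = -((k**2 + 8*k) + k)/4 = -(k**2 + 9*k)/4 = -9*k/4 - k**2/4)
r(c) = 0
m(y) = -y*(9 + y)/4
F + m(r(T)) = 244727 - 1/4*0*(9 + 0) = 244727 - 1/4*0*9 = 244727 + 0 = 244727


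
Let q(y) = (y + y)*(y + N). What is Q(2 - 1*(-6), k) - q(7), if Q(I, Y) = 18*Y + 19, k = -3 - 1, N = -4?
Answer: -95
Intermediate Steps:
q(y) = 2*y*(-4 + y) (q(y) = (y + y)*(y - 4) = (2*y)*(-4 + y) = 2*y*(-4 + y))
k = -4
Q(I, Y) = 19 + 18*Y
Q(2 - 1*(-6), k) - q(7) = (19 + 18*(-4)) - 2*7*(-4 + 7) = (19 - 72) - 2*7*3 = -53 - 1*42 = -53 - 42 = -95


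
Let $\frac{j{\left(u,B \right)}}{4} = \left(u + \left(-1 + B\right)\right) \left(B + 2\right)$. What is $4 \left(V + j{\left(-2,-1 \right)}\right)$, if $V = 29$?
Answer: $52$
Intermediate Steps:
$j{\left(u,B \right)} = 4 \left(2 + B\right) \left(-1 + B + u\right)$ ($j{\left(u,B \right)} = 4 \left(u + \left(-1 + B\right)\right) \left(B + 2\right) = 4 \left(-1 + B + u\right) \left(2 + B\right) = 4 \left(2 + B\right) \left(-1 + B + u\right)$)
$4 \left(V + j{\left(-2,-1 \right)}\right) = 4 \left(29 + \left(-8 + 4 \left(-1\right) + 4 \left(-1\right)^{2} + 8 \left(-2\right) + 4 \left(-1\right) \left(-2\right)\right)\right) = 4 \left(29 - 16\right) = 4 \cdot 13 = 52$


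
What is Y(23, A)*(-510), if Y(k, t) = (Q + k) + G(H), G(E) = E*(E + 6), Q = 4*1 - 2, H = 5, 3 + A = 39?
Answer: -40800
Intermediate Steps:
A = 36 (A = -3 + 39 = 36)
Q = 2 (Q = 4 - 2 = 2)
G(E) = E*(6 + E)
Y(k, t) = 57 + k (Y(k, t) = (2 + k) + 5*(6 + 5) = (2 + k) + 5*11 = (2 + k) + 55 = 57 + k)
Y(23, A)*(-510) = (57 + 23)*(-510) = 80*(-510) = -40800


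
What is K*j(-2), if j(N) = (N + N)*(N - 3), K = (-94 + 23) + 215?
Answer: 2880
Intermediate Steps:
K = 144 (K = -71 + 215 = 144)
j(N) = 2*N*(-3 + N) (j(N) = (2*N)*(-3 + N) = 2*N*(-3 + N))
K*j(-2) = 144*(2*(-2)*(-3 - 2)) = 144*(2*(-2)*(-5)) = 144*20 = 2880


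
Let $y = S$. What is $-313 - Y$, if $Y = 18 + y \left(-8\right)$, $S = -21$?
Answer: $-499$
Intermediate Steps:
$y = -21$
$Y = 186$ ($Y = 18 - -168 = 18 + 168 = 186$)
$-313 - Y = -313 - 186 = -499$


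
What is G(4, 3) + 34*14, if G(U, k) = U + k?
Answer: 483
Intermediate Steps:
G(4, 3) + 34*14 = (4 + 3) + 34*14 = 7 + 476 = 483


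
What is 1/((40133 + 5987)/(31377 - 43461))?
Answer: -3021/11530 ≈ -0.26201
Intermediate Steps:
1/((40133 + 5987)/(31377 - 43461)) = 1/(46120/(-12084)) = 1/(46120*(-1/12084)) = 1/(-11530/3021) = -3021/11530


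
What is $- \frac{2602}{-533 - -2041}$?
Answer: $- \frac{1301}{754} \approx -1.7255$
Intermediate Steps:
$- \frac{2602}{-533 - -2041} = - \frac{2602}{-533 + 2041} = - \frac{2602}{1508} = \left(-2602\right) \frac{1}{1508} = - \frac{1301}{754}$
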